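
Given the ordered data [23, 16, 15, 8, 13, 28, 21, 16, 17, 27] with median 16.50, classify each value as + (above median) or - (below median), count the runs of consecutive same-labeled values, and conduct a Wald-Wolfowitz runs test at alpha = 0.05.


Step 1: Compute median = 16.50; label A = above, B = below.
Labels in order: ABBBBAABAA  (n_A = 5, n_B = 5)
Step 2: Count runs R = 5.
Step 3: Under H0 (random ordering), E[R] = 2*n_A*n_B/(n_A+n_B) + 1 = 2*5*5/10 + 1 = 6.0000.
        Var[R] = 2*n_A*n_B*(2*n_A*n_B - n_A - n_B) / ((n_A+n_B)^2 * (n_A+n_B-1)) = 2000/900 = 2.2222.
        SD[R] = 1.4907.
Step 4: Continuity-corrected z = (R + 0.5 - E[R]) / SD[R] = (5 + 0.5 - 6.0000) / 1.4907 = -0.3354.
Step 5: Two-sided p-value via normal approximation = 2*(1 - Phi(|z|)) = 0.737316.
Step 6: alpha = 0.05. fail to reject H0.

R = 5, z = -0.3354, p = 0.737316, fail to reject H0.


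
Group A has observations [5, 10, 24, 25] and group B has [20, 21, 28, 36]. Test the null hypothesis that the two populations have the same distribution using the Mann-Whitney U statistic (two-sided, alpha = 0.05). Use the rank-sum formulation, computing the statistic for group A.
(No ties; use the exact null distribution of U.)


Step 1: Combine and sort all 8 observations; assign midranks.
sorted (value, group): (5,X), (10,X), (20,Y), (21,Y), (24,X), (25,X), (28,Y), (36,Y)
ranks: 5->1, 10->2, 20->3, 21->4, 24->5, 25->6, 28->7, 36->8
Step 2: Rank sum for X: R1 = 1 + 2 + 5 + 6 = 14.
Step 3: U_X = R1 - n1(n1+1)/2 = 14 - 4*5/2 = 14 - 10 = 4.
       U_Y = n1*n2 - U_X = 16 - 4 = 12.
Step 4: No ties, so the exact null distribution of U (based on enumerating the C(8,4) = 70 equally likely rank assignments) gives the two-sided p-value.
Step 5: p-value = 0.342857; compare to alpha = 0.05. fail to reject H0.

U_X = 4, p = 0.342857, fail to reject H0 at alpha = 0.05.


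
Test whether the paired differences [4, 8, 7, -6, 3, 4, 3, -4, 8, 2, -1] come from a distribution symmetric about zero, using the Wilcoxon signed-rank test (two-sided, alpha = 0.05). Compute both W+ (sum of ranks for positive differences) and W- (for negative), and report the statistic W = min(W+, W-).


Step 1: Drop any zero differences (none here) and take |d_i|.
|d| = [4, 8, 7, 6, 3, 4, 3, 4, 8, 2, 1]
Step 2: Midrank |d_i| (ties get averaged ranks).
ranks: |4|->6, |8|->10.5, |7|->9, |6|->8, |3|->3.5, |4|->6, |3|->3.5, |4|->6, |8|->10.5, |2|->2, |1|->1
Step 3: Attach original signs; sum ranks with positive sign and with negative sign.
W+ = 6 + 10.5 + 9 + 3.5 + 6 + 3.5 + 10.5 + 2 = 51
W- = 8 + 6 + 1 = 15
(Check: W+ + W- = 66 should equal n(n+1)/2 = 66.)
Step 4: Test statistic W = min(W+, W-) = 15.
Step 5: Ties in |d|, so use the tie-corrected normal approximation.
        E[W] = n(n+1)/4 = 11*12/4 = 33.
        Tie groups: |d|=3 (t=2), |d|=4 (t=3), |d|=8 (t=2); sum(t^3 - t) = 36.
        Var[W] = n(n+1)(2n+1)/24 - sum(t^3-t)/48 = 3036/24 - 36/48 = 125.75.
        z = (W - E[W]) / sqrt(Var[W]) = (15 - 33) / 11.2138 = -1.6052.
        Two-sided p = 2*Phi(z) = 0.108458.
Step 6: alpha = 0.05. fail to reject H0.

W+ = 51, W- = 15, W = min = 15, p = 0.108458, fail to reject H0.


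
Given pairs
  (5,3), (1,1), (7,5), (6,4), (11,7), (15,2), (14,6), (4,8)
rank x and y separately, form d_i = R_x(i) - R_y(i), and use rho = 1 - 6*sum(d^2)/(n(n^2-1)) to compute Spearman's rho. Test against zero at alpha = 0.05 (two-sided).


Step 1: Rank x and y separately (midranks; no ties here).
rank(x): 5->3, 1->1, 7->5, 6->4, 11->6, 15->8, 14->7, 4->2
rank(y): 3->3, 1->1, 5->5, 4->4, 7->7, 2->2, 6->6, 8->8
Step 2: d_i = R_x(i) - R_y(i); compute d_i^2.
  (3-3)^2=0, (1-1)^2=0, (5-5)^2=0, (4-4)^2=0, (6-7)^2=1, (8-2)^2=36, (7-6)^2=1, (2-8)^2=36
sum(d^2) = 74.
Step 3: rho = 1 - 6*74 / (8*(8^2 - 1)) = 1 - 444/504 = 0.119048.
Step 4: Under H0, t = rho * sqrt((n-2)/(1-rho^2)) = 0.2937 ~ t(6).
Step 5: Two-sided p-value from the t-distribution with 6 df = 0.778886.
Step 6: alpha = 0.05. fail to reject H0.

rho = 0.1190, p = 0.778886, fail to reject H0 at alpha = 0.05.


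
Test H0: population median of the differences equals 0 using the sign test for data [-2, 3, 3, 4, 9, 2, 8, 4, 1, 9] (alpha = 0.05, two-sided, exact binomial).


Step 1: Discard zero differences. Original n = 10; n_eff = number of nonzero differences = 10.
Nonzero differences (with sign): -2, +3, +3, +4, +9, +2, +8, +4, +1, +9
Step 2: Count signs: positive = 9, negative = 1.
Step 3: Under H0: P(positive) = 0.5, so the number of positives S ~ Bin(10, 0.5).
Step 4: Two-sided exact p-value = sum of Bin(10,0.5) probabilities at or below the observed probability = 0.021484.
Step 5: alpha = 0.05. reject H0.

n_eff = 10, pos = 9, neg = 1, p = 0.021484, reject H0.


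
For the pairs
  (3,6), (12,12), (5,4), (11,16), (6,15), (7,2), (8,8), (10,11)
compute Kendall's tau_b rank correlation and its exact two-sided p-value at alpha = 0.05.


Step 1: Enumerate the 28 unordered pairs (i,j) with i<j and classify each by sign(x_j-x_i) * sign(y_j-y_i).
  (1,2):dx=+9,dy=+6->C; (1,3):dx=+2,dy=-2->D; (1,4):dx=+8,dy=+10->C; (1,5):dx=+3,dy=+9->C
  (1,6):dx=+4,dy=-4->D; (1,7):dx=+5,dy=+2->C; (1,8):dx=+7,dy=+5->C; (2,3):dx=-7,dy=-8->C
  (2,4):dx=-1,dy=+4->D; (2,5):dx=-6,dy=+3->D; (2,6):dx=-5,dy=-10->C; (2,7):dx=-4,dy=-4->C
  (2,8):dx=-2,dy=-1->C; (3,4):dx=+6,dy=+12->C; (3,5):dx=+1,dy=+11->C; (3,6):dx=+2,dy=-2->D
  (3,7):dx=+3,dy=+4->C; (3,8):dx=+5,dy=+7->C; (4,5):dx=-5,dy=-1->C; (4,6):dx=-4,dy=-14->C
  (4,7):dx=-3,dy=-8->C; (4,8):dx=-1,dy=-5->C; (5,6):dx=+1,dy=-13->D; (5,7):dx=+2,dy=-7->D
  (5,8):dx=+4,dy=-4->D; (6,7):dx=+1,dy=+6->C; (6,8):dx=+3,dy=+9->C; (7,8):dx=+2,dy=+3->C
Step 2: C = 20, D = 8, total pairs = 28.
Step 3: tau = (C - D)/(n(n-1)/2) = (20 - 8)/28 = 0.428571.
Step 4: Exact two-sided p-value (enumerate n! = 40320 permutations of y under H0): p = 0.178869.
Step 5: alpha = 0.05. fail to reject H0.

tau_b = 0.4286 (C=20, D=8), p = 0.178869, fail to reject H0.


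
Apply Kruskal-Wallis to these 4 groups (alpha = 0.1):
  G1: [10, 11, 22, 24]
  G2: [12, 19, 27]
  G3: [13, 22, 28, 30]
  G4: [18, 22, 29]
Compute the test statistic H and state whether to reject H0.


Step 1: Combine all N = 14 observations and assign midranks.
sorted (value, group, rank): (10,G1,1), (11,G1,2), (12,G2,3), (13,G3,4), (18,G4,5), (19,G2,6), (22,G1,8), (22,G3,8), (22,G4,8), (24,G1,10), (27,G2,11), (28,G3,12), (29,G4,13), (30,G3,14)
Step 2: Sum ranks within each group.
R_1 = 21 (n_1 = 4)
R_2 = 20 (n_2 = 3)
R_3 = 38 (n_3 = 4)
R_4 = 26 (n_4 = 3)
Step 3: H = 12/(N(N+1)) * sum(R_i^2/n_i) - 3(N+1)
     = 12/(14*15) * (21^2/4 + 20^2/3 + 38^2/4 + 26^2/3) - 3*15
     = 0.057143 * 829.917 - 45
     = 2.423810.
Step 4: Ties present; correction factor C = 1 - 24/(14^3 - 14) = 0.991209. Corrected H = 2.423810 / 0.991209 = 2.445307.
Step 5: Under H0, H ~ chi^2(3); p-value = 0.485257.
Step 6: alpha = 0.1. fail to reject H0.

H = 2.4453, df = 3, p = 0.485257, fail to reject H0.


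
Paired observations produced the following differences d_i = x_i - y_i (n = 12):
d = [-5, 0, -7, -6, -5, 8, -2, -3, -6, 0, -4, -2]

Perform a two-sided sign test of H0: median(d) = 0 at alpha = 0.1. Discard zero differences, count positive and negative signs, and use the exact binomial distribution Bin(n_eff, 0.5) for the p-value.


Step 1: Discard zero differences. Original n = 12; n_eff = number of nonzero differences = 10.
Nonzero differences (with sign): -5, -7, -6, -5, +8, -2, -3, -6, -4, -2
Step 2: Count signs: positive = 1, negative = 9.
Step 3: Under H0: P(positive) = 0.5, so the number of positives S ~ Bin(10, 0.5).
Step 4: Two-sided exact p-value = sum of Bin(10,0.5) probabilities at or below the observed probability = 0.021484.
Step 5: alpha = 0.1. reject H0.

n_eff = 10, pos = 1, neg = 9, p = 0.021484, reject H0.


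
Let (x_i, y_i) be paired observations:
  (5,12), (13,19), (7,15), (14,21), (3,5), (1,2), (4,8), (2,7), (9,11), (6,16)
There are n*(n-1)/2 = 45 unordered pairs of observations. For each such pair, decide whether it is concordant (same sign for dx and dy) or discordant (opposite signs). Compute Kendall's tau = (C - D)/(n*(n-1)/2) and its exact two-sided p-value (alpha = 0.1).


Step 1: Enumerate the 45 unordered pairs (i,j) with i<j and classify each by sign(x_j-x_i) * sign(y_j-y_i).
  (1,2):dx=+8,dy=+7->C; (1,3):dx=+2,dy=+3->C; (1,4):dx=+9,dy=+9->C; (1,5):dx=-2,dy=-7->C
  (1,6):dx=-4,dy=-10->C; (1,7):dx=-1,dy=-4->C; (1,8):dx=-3,dy=-5->C; (1,9):dx=+4,dy=-1->D
  (1,10):dx=+1,dy=+4->C; (2,3):dx=-6,dy=-4->C; (2,4):dx=+1,dy=+2->C; (2,5):dx=-10,dy=-14->C
  (2,6):dx=-12,dy=-17->C; (2,7):dx=-9,dy=-11->C; (2,8):dx=-11,dy=-12->C; (2,9):dx=-4,dy=-8->C
  (2,10):dx=-7,dy=-3->C; (3,4):dx=+7,dy=+6->C; (3,5):dx=-4,dy=-10->C; (3,6):dx=-6,dy=-13->C
  (3,7):dx=-3,dy=-7->C; (3,8):dx=-5,dy=-8->C; (3,9):dx=+2,dy=-4->D; (3,10):dx=-1,dy=+1->D
  (4,5):dx=-11,dy=-16->C; (4,6):dx=-13,dy=-19->C; (4,7):dx=-10,dy=-13->C; (4,8):dx=-12,dy=-14->C
  (4,9):dx=-5,dy=-10->C; (4,10):dx=-8,dy=-5->C; (5,6):dx=-2,dy=-3->C; (5,7):dx=+1,dy=+3->C
  (5,8):dx=-1,dy=+2->D; (5,9):dx=+6,dy=+6->C; (5,10):dx=+3,dy=+11->C; (6,7):dx=+3,dy=+6->C
  (6,8):dx=+1,dy=+5->C; (6,9):dx=+8,dy=+9->C; (6,10):dx=+5,dy=+14->C; (7,8):dx=-2,dy=-1->C
  (7,9):dx=+5,dy=+3->C; (7,10):dx=+2,dy=+8->C; (8,9):dx=+7,dy=+4->C; (8,10):dx=+4,dy=+9->C
  (9,10):dx=-3,dy=+5->D
Step 2: C = 40, D = 5, total pairs = 45.
Step 3: tau = (C - D)/(n(n-1)/2) = (40 - 5)/45 = 0.777778.
Step 4: Exact two-sided p-value (enumerate n! = 3628800 permutations of y under H0): p = 0.000946.
Step 5: alpha = 0.1. reject H0.

tau_b = 0.7778 (C=40, D=5), p = 0.000946, reject H0.


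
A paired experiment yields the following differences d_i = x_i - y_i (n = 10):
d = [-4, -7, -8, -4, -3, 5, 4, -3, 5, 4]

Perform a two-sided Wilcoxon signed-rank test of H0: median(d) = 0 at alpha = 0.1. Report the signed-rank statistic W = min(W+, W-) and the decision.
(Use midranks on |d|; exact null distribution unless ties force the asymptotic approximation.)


Step 1: Drop any zero differences (none here) and take |d_i|.
|d| = [4, 7, 8, 4, 3, 5, 4, 3, 5, 4]
Step 2: Midrank |d_i| (ties get averaged ranks).
ranks: |4|->4.5, |7|->9, |8|->10, |4|->4.5, |3|->1.5, |5|->7.5, |4|->4.5, |3|->1.5, |5|->7.5, |4|->4.5
Step 3: Attach original signs; sum ranks with positive sign and with negative sign.
W+ = 7.5 + 4.5 + 7.5 + 4.5 = 24
W- = 4.5 + 9 + 10 + 4.5 + 1.5 + 1.5 = 31
(Check: W+ + W- = 55 should equal n(n+1)/2 = 55.)
Step 4: Test statistic W = min(W+, W-) = 24.
Step 5: Ties in |d|, so use the tie-corrected normal approximation.
        E[W] = n(n+1)/4 = 10*11/4 = 27.5.
        Tie groups: |d|=3 (t=2), |d|=4 (t=4), |d|=5 (t=2); sum(t^3 - t) = 72.
        Var[W] = n(n+1)(2n+1)/24 - sum(t^3-t)/48 = 2310/24 - 72/48 = 94.75.
        z = (W - E[W]) / sqrt(Var[W]) = (24 - 27.5) / 9.7340 = -0.3596.
        Two-sided p = 2*Phi(z) = 0.719172.
Step 6: alpha = 0.1. fail to reject H0.

W+ = 24, W- = 31, W = min = 24, p = 0.719172, fail to reject H0.


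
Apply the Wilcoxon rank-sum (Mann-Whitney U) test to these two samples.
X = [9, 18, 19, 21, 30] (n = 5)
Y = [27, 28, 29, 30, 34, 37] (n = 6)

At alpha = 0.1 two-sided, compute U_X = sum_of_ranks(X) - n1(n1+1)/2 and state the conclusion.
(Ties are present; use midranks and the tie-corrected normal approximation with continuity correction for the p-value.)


Step 1: Combine and sort all 11 observations; assign midranks.
sorted (value, group): (9,X), (18,X), (19,X), (21,X), (27,Y), (28,Y), (29,Y), (30,X), (30,Y), (34,Y), (37,Y)
ranks: 9->1, 18->2, 19->3, 21->4, 27->5, 28->6, 29->7, 30->8.5, 30->8.5, 34->10, 37->11
Step 2: Rank sum for X: R1 = 1 + 2 + 3 + 4 + 8.5 = 18.5.
Step 3: U_X = R1 - n1(n1+1)/2 = 18.5 - 5*6/2 = 18.5 - 15 = 3.5.
       U_Y = n1*n2 - U_X = 30 - 3.5 = 26.5.
Step 4: Ties are present, so use the tie-corrected normal approximation (with continuity correction) for the p-value.
Step 5: p-value = 0.044126; compare to alpha = 0.1. reject H0.

U_X = 3.5, p = 0.044126, reject H0 at alpha = 0.1.


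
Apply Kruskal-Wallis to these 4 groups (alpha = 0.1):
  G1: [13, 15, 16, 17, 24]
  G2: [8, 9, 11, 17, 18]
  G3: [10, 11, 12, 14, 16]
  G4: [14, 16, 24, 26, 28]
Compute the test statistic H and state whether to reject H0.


Step 1: Combine all N = 20 observations and assign midranks.
sorted (value, group, rank): (8,G2,1), (9,G2,2), (10,G3,3), (11,G2,4.5), (11,G3,4.5), (12,G3,6), (13,G1,7), (14,G3,8.5), (14,G4,8.5), (15,G1,10), (16,G1,12), (16,G3,12), (16,G4,12), (17,G1,14.5), (17,G2,14.5), (18,G2,16), (24,G1,17.5), (24,G4,17.5), (26,G4,19), (28,G4,20)
Step 2: Sum ranks within each group.
R_1 = 61 (n_1 = 5)
R_2 = 38 (n_2 = 5)
R_3 = 34 (n_3 = 5)
R_4 = 77 (n_4 = 5)
Step 3: H = 12/(N(N+1)) * sum(R_i^2/n_i) - 3(N+1)
     = 12/(20*21) * (61^2/5 + 38^2/5 + 34^2/5 + 77^2/5) - 3*21
     = 0.028571 * 2450 - 63
     = 7.000000.
Step 4: Ties present; correction factor C = 1 - 48/(20^3 - 20) = 0.993985. Corrected H = 7.000000 / 0.993985 = 7.042360.
Step 5: Under H0, H ~ chi^2(3); p-value = 0.070560.
Step 6: alpha = 0.1. reject H0.

H = 7.0424, df = 3, p = 0.070560, reject H0.


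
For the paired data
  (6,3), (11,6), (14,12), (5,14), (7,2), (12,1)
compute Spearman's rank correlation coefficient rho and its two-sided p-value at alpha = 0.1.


Step 1: Rank x and y separately (midranks; no ties here).
rank(x): 6->2, 11->4, 14->6, 5->1, 7->3, 12->5
rank(y): 3->3, 6->4, 12->5, 14->6, 2->2, 1->1
Step 2: d_i = R_x(i) - R_y(i); compute d_i^2.
  (2-3)^2=1, (4-4)^2=0, (6-5)^2=1, (1-6)^2=25, (3-2)^2=1, (5-1)^2=16
sum(d^2) = 44.
Step 3: rho = 1 - 6*44 / (6*(6^2 - 1)) = 1 - 264/210 = -0.257143.
Step 4: Under H0, t = rho * sqrt((n-2)/(1-rho^2)) = -0.5322 ~ t(4).
Step 5: Two-sided p-value from the t-distribution with 4 df = 0.622787.
Step 6: alpha = 0.1. fail to reject H0.

rho = -0.2571, p = 0.622787, fail to reject H0 at alpha = 0.1.


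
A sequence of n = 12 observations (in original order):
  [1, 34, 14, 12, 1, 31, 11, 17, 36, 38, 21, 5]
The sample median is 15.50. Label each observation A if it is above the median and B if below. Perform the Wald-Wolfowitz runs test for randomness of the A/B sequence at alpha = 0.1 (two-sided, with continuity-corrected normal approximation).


Step 1: Compute median = 15.50; label A = above, B = below.
Labels in order: BABBBABAAAAB  (n_A = 6, n_B = 6)
Step 2: Count runs R = 7.
Step 3: Under H0 (random ordering), E[R] = 2*n_A*n_B/(n_A+n_B) + 1 = 2*6*6/12 + 1 = 7.0000.
        Var[R] = 2*n_A*n_B*(2*n_A*n_B - n_A - n_B) / ((n_A+n_B)^2 * (n_A+n_B-1)) = 4320/1584 = 2.7273.
        SD[R] = 1.6514.
Step 4: R = E[R], so z = 0 with no continuity correction.
Step 5: Two-sided p-value via normal approximation = 2*(1 - Phi(|z|)) = 1.000000.
Step 6: alpha = 0.1. fail to reject H0.

R = 7, z = 0.0000, p = 1.000000, fail to reject H0.


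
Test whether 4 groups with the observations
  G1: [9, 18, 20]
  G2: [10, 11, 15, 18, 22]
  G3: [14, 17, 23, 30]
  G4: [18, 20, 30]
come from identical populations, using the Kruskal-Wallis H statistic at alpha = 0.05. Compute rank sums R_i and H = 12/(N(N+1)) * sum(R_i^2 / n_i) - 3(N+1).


Step 1: Combine all N = 15 observations and assign midranks.
sorted (value, group, rank): (9,G1,1), (10,G2,2), (11,G2,3), (14,G3,4), (15,G2,5), (17,G3,6), (18,G1,8), (18,G2,8), (18,G4,8), (20,G1,10.5), (20,G4,10.5), (22,G2,12), (23,G3,13), (30,G3,14.5), (30,G4,14.5)
Step 2: Sum ranks within each group.
R_1 = 19.5 (n_1 = 3)
R_2 = 30 (n_2 = 5)
R_3 = 37.5 (n_3 = 4)
R_4 = 33 (n_4 = 3)
Step 3: H = 12/(N(N+1)) * sum(R_i^2/n_i) - 3(N+1)
     = 12/(15*16) * (19.5^2/3 + 30^2/5 + 37.5^2/4 + 33^2/3) - 3*16
     = 0.050000 * 1021.31 - 48
     = 3.065625.
Step 4: Ties present; correction factor C = 1 - 36/(15^3 - 15) = 0.989286. Corrected H = 3.065625 / 0.989286 = 3.098827.
Step 5: Under H0, H ~ chi^2(3); p-value = 0.376638.
Step 6: alpha = 0.05. fail to reject H0.

H = 3.0988, df = 3, p = 0.376638, fail to reject H0.


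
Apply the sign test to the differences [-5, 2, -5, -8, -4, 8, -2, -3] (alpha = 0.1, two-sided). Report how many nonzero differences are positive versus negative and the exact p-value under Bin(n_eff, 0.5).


Step 1: Discard zero differences. Original n = 8; n_eff = number of nonzero differences = 8.
Nonzero differences (with sign): -5, +2, -5, -8, -4, +8, -2, -3
Step 2: Count signs: positive = 2, negative = 6.
Step 3: Under H0: P(positive) = 0.5, so the number of positives S ~ Bin(8, 0.5).
Step 4: Two-sided exact p-value = sum of Bin(8,0.5) probabilities at or below the observed probability = 0.289062.
Step 5: alpha = 0.1. fail to reject H0.

n_eff = 8, pos = 2, neg = 6, p = 0.289062, fail to reject H0.


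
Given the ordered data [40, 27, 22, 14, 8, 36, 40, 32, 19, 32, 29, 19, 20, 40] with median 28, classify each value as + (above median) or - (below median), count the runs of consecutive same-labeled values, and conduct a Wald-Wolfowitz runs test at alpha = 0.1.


Step 1: Compute median = 28; label A = above, B = below.
Labels in order: ABBBBAAABAABBA  (n_A = 7, n_B = 7)
Step 2: Count runs R = 7.
Step 3: Under H0 (random ordering), E[R] = 2*n_A*n_B/(n_A+n_B) + 1 = 2*7*7/14 + 1 = 8.0000.
        Var[R] = 2*n_A*n_B*(2*n_A*n_B - n_A - n_B) / ((n_A+n_B)^2 * (n_A+n_B-1)) = 8232/2548 = 3.2308.
        SD[R] = 1.7974.
Step 4: Continuity-corrected z = (R + 0.5 - E[R]) / SD[R] = (7 + 0.5 - 8.0000) / 1.7974 = -0.2782.
Step 5: Two-sided p-value via normal approximation = 2*(1 - Phi(|z|)) = 0.780879.
Step 6: alpha = 0.1. fail to reject H0.

R = 7, z = -0.2782, p = 0.780879, fail to reject H0.


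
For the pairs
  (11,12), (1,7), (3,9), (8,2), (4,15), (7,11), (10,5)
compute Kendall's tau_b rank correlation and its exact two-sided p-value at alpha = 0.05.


Step 1: Enumerate the 21 unordered pairs (i,j) with i<j and classify each by sign(x_j-x_i) * sign(y_j-y_i).
  (1,2):dx=-10,dy=-5->C; (1,3):dx=-8,dy=-3->C; (1,4):dx=-3,dy=-10->C; (1,5):dx=-7,dy=+3->D
  (1,6):dx=-4,dy=-1->C; (1,7):dx=-1,dy=-7->C; (2,3):dx=+2,dy=+2->C; (2,4):dx=+7,dy=-5->D
  (2,5):dx=+3,dy=+8->C; (2,6):dx=+6,dy=+4->C; (2,7):dx=+9,dy=-2->D; (3,4):dx=+5,dy=-7->D
  (3,5):dx=+1,dy=+6->C; (3,6):dx=+4,dy=+2->C; (3,7):dx=+7,dy=-4->D; (4,5):dx=-4,dy=+13->D
  (4,6):dx=-1,dy=+9->D; (4,7):dx=+2,dy=+3->C; (5,6):dx=+3,dy=-4->D; (5,7):dx=+6,dy=-10->D
  (6,7):dx=+3,dy=-6->D
Step 2: C = 11, D = 10, total pairs = 21.
Step 3: tau = (C - D)/(n(n-1)/2) = (11 - 10)/21 = 0.047619.
Step 4: Exact two-sided p-value (enumerate n! = 5040 permutations of y under H0): p = 1.000000.
Step 5: alpha = 0.05. fail to reject H0.

tau_b = 0.0476 (C=11, D=10), p = 1.000000, fail to reject H0.


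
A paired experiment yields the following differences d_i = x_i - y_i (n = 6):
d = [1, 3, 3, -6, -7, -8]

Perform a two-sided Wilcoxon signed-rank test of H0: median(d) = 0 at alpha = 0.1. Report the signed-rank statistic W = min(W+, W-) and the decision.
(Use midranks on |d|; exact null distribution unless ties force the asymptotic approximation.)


Step 1: Drop any zero differences (none here) and take |d_i|.
|d| = [1, 3, 3, 6, 7, 8]
Step 2: Midrank |d_i| (ties get averaged ranks).
ranks: |1|->1, |3|->2.5, |3|->2.5, |6|->4, |7|->5, |8|->6
Step 3: Attach original signs; sum ranks with positive sign and with negative sign.
W+ = 1 + 2.5 + 2.5 = 6
W- = 4 + 5 + 6 = 15
(Check: W+ + W- = 21 should equal n(n+1)/2 = 21.)
Step 4: Test statistic W = min(W+, W-) = 6.
Step 5: Ties in |d|, so use the tie-corrected normal approximation.
        E[W] = n(n+1)/4 = 6*7/4 = 10.5.
        Tie groups: |d|=3 (t=2); sum(t^3 - t) = 6.
        Var[W] = n(n+1)(2n+1)/24 - sum(t^3-t)/48 = 546/24 - 6/48 = 22.625.
        z = (W - E[W]) / sqrt(Var[W]) = (6 - 10.5) / 4.7566 = -0.9461.
        Two-sided p = 2*Phi(z) = 0.344118.
Step 6: alpha = 0.1. fail to reject H0.

W+ = 6, W- = 15, W = min = 6, p = 0.344118, fail to reject H0.


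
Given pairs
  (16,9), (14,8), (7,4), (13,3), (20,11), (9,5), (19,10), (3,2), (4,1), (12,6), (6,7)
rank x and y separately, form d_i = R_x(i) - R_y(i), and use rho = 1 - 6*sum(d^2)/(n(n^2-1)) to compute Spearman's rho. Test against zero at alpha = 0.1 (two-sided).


Step 1: Rank x and y separately (midranks; no ties here).
rank(x): 16->9, 14->8, 7->4, 13->7, 20->11, 9->5, 19->10, 3->1, 4->2, 12->6, 6->3
rank(y): 9->9, 8->8, 4->4, 3->3, 11->11, 5->5, 10->10, 2->2, 1->1, 6->6, 7->7
Step 2: d_i = R_x(i) - R_y(i); compute d_i^2.
  (9-9)^2=0, (8-8)^2=0, (4-4)^2=0, (7-3)^2=16, (11-11)^2=0, (5-5)^2=0, (10-10)^2=0, (1-2)^2=1, (2-1)^2=1, (6-6)^2=0, (3-7)^2=16
sum(d^2) = 34.
Step 3: rho = 1 - 6*34 / (11*(11^2 - 1)) = 1 - 204/1320 = 0.845455.
Step 4: Under H0, t = rho * sqrt((n-2)/(1-rho^2)) = 4.7493 ~ t(9).
Step 5: Two-sided p-value from the t-distribution with 9 df = 0.001045.
Step 6: alpha = 0.1. reject H0.

rho = 0.8455, p = 0.001045, reject H0 at alpha = 0.1.


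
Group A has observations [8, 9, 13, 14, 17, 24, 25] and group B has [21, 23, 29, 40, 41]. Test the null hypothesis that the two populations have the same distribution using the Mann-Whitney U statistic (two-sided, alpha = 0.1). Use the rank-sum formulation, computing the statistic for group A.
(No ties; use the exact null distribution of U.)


Step 1: Combine and sort all 12 observations; assign midranks.
sorted (value, group): (8,X), (9,X), (13,X), (14,X), (17,X), (21,Y), (23,Y), (24,X), (25,X), (29,Y), (40,Y), (41,Y)
ranks: 8->1, 9->2, 13->3, 14->4, 17->5, 21->6, 23->7, 24->8, 25->9, 29->10, 40->11, 41->12
Step 2: Rank sum for X: R1 = 1 + 2 + 3 + 4 + 5 + 8 + 9 = 32.
Step 3: U_X = R1 - n1(n1+1)/2 = 32 - 7*8/2 = 32 - 28 = 4.
       U_Y = n1*n2 - U_X = 35 - 4 = 31.
Step 4: No ties, so the exact null distribution of U (based on enumerating the C(12,7) = 792 equally likely rank assignments) gives the two-sided p-value.
Step 5: p-value = 0.030303; compare to alpha = 0.1. reject H0.

U_X = 4, p = 0.030303, reject H0 at alpha = 0.1.


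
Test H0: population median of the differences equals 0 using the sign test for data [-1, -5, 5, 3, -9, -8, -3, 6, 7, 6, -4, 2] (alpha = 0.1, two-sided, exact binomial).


Step 1: Discard zero differences. Original n = 12; n_eff = number of nonzero differences = 12.
Nonzero differences (with sign): -1, -5, +5, +3, -9, -8, -3, +6, +7, +6, -4, +2
Step 2: Count signs: positive = 6, negative = 6.
Step 3: Under H0: P(positive) = 0.5, so the number of positives S ~ Bin(12, 0.5).
Step 4: Two-sided exact p-value = sum of Bin(12,0.5) probabilities at or below the observed probability = 1.000000.
Step 5: alpha = 0.1. fail to reject H0.

n_eff = 12, pos = 6, neg = 6, p = 1.000000, fail to reject H0.


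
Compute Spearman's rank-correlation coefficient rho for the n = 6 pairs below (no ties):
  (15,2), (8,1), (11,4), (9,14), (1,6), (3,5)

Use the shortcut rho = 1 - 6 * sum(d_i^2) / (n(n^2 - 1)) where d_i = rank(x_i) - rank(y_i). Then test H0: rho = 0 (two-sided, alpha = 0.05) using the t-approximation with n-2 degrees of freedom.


Step 1: Rank x and y separately (midranks; no ties here).
rank(x): 15->6, 8->3, 11->5, 9->4, 1->1, 3->2
rank(y): 2->2, 1->1, 4->3, 14->6, 6->5, 5->4
Step 2: d_i = R_x(i) - R_y(i); compute d_i^2.
  (6-2)^2=16, (3-1)^2=4, (5-3)^2=4, (4-6)^2=4, (1-5)^2=16, (2-4)^2=4
sum(d^2) = 48.
Step 3: rho = 1 - 6*48 / (6*(6^2 - 1)) = 1 - 288/210 = -0.371429.
Step 4: Under H0, t = rho * sqrt((n-2)/(1-rho^2)) = -0.8001 ~ t(4).
Step 5: Two-sided p-value from the t-distribution with 4 df = 0.468478.
Step 6: alpha = 0.05. fail to reject H0.

rho = -0.3714, p = 0.468478, fail to reject H0 at alpha = 0.05.


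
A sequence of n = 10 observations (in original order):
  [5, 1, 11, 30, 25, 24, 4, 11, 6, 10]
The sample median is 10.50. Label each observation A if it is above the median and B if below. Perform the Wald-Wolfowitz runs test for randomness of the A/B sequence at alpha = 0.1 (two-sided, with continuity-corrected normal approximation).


Step 1: Compute median = 10.50; label A = above, B = below.
Labels in order: BBAAAABABB  (n_A = 5, n_B = 5)
Step 2: Count runs R = 5.
Step 3: Under H0 (random ordering), E[R] = 2*n_A*n_B/(n_A+n_B) + 1 = 2*5*5/10 + 1 = 6.0000.
        Var[R] = 2*n_A*n_B*(2*n_A*n_B - n_A - n_B) / ((n_A+n_B)^2 * (n_A+n_B-1)) = 2000/900 = 2.2222.
        SD[R] = 1.4907.
Step 4: Continuity-corrected z = (R + 0.5 - E[R]) / SD[R] = (5 + 0.5 - 6.0000) / 1.4907 = -0.3354.
Step 5: Two-sided p-value via normal approximation = 2*(1 - Phi(|z|)) = 0.737316.
Step 6: alpha = 0.1. fail to reject H0.

R = 5, z = -0.3354, p = 0.737316, fail to reject H0.


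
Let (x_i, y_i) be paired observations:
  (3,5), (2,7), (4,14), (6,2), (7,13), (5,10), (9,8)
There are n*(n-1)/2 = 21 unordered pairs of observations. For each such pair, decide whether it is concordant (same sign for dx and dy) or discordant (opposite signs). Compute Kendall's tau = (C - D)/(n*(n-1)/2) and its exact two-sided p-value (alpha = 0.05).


Step 1: Enumerate the 21 unordered pairs (i,j) with i<j and classify each by sign(x_j-x_i) * sign(y_j-y_i).
  (1,2):dx=-1,dy=+2->D; (1,3):dx=+1,dy=+9->C; (1,4):dx=+3,dy=-3->D; (1,5):dx=+4,dy=+8->C
  (1,6):dx=+2,dy=+5->C; (1,7):dx=+6,dy=+3->C; (2,3):dx=+2,dy=+7->C; (2,4):dx=+4,dy=-5->D
  (2,5):dx=+5,dy=+6->C; (2,6):dx=+3,dy=+3->C; (2,7):dx=+7,dy=+1->C; (3,4):dx=+2,dy=-12->D
  (3,5):dx=+3,dy=-1->D; (3,6):dx=+1,dy=-4->D; (3,7):dx=+5,dy=-6->D; (4,5):dx=+1,dy=+11->C
  (4,6):dx=-1,dy=+8->D; (4,7):dx=+3,dy=+6->C; (5,6):dx=-2,dy=-3->C; (5,7):dx=+2,dy=-5->D
  (6,7):dx=+4,dy=-2->D
Step 2: C = 11, D = 10, total pairs = 21.
Step 3: tau = (C - D)/(n(n-1)/2) = (11 - 10)/21 = 0.047619.
Step 4: Exact two-sided p-value (enumerate n! = 5040 permutations of y under H0): p = 1.000000.
Step 5: alpha = 0.05. fail to reject H0.

tau_b = 0.0476 (C=11, D=10), p = 1.000000, fail to reject H0.


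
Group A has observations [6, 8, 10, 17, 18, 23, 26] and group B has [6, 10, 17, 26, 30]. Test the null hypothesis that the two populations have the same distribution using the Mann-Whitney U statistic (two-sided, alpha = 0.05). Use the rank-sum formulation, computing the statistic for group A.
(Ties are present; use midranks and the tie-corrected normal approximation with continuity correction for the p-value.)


Step 1: Combine and sort all 12 observations; assign midranks.
sorted (value, group): (6,X), (6,Y), (8,X), (10,X), (10,Y), (17,X), (17,Y), (18,X), (23,X), (26,X), (26,Y), (30,Y)
ranks: 6->1.5, 6->1.5, 8->3, 10->4.5, 10->4.5, 17->6.5, 17->6.5, 18->8, 23->9, 26->10.5, 26->10.5, 30->12
Step 2: Rank sum for X: R1 = 1.5 + 3 + 4.5 + 6.5 + 8 + 9 + 10.5 = 43.
Step 3: U_X = R1 - n1(n1+1)/2 = 43 - 7*8/2 = 43 - 28 = 15.
       U_Y = n1*n2 - U_X = 35 - 15 = 20.
Step 4: Ties are present, so use the tie-corrected normal approximation (with continuity correction) for the p-value.
Step 5: p-value = 0.743596; compare to alpha = 0.05. fail to reject H0.

U_X = 15, p = 0.743596, fail to reject H0 at alpha = 0.05.


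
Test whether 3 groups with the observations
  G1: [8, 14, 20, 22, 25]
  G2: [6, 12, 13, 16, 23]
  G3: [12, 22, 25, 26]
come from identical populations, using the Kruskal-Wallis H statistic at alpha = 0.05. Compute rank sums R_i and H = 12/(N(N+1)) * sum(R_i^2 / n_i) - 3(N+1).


Step 1: Combine all N = 14 observations and assign midranks.
sorted (value, group, rank): (6,G2,1), (8,G1,2), (12,G2,3.5), (12,G3,3.5), (13,G2,5), (14,G1,6), (16,G2,7), (20,G1,8), (22,G1,9.5), (22,G3,9.5), (23,G2,11), (25,G1,12.5), (25,G3,12.5), (26,G3,14)
Step 2: Sum ranks within each group.
R_1 = 38 (n_1 = 5)
R_2 = 27.5 (n_2 = 5)
R_3 = 39.5 (n_3 = 4)
Step 3: H = 12/(N(N+1)) * sum(R_i^2/n_i) - 3(N+1)
     = 12/(14*15) * (38^2/5 + 27.5^2/5 + 39.5^2/4) - 3*15
     = 0.057143 * 830.112 - 45
     = 2.435000.
Step 4: Ties present; correction factor C = 1 - 18/(14^3 - 14) = 0.993407. Corrected H = 2.435000 / 0.993407 = 2.451162.
Step 5: Under H0, H ~ chi^2(2); p-value = 0.293587.
Step 6: alpha = 0.05. fail to reject H0.

H = 2.4512, df = 2, p = 0.293587, fail to reject H0.


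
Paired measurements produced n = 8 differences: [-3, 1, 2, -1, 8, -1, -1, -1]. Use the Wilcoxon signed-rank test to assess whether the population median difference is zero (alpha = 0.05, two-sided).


Step 1: Drop any zero differences (none here) and take |d_i|.
|d| = [3, 1, 2, 1, 8, 1, 1, 1]
Step 2: Midrank |d_i| (ties get averaged ranks).
ranks: |3|->7, |1|->3, |2|->6, |1|->3, |8|->8, |1|->3, |1|->3, |1|->3
Step 3: Attach original signs; sum ranks with positive sign and with negative sign.
W+ = 3 + 6 + 8 = 17
W- = 7 + 3 + 3 + 3 + 3 = 19
(Check: W+ + W- = 36 should equal n(n+1)/2 = 36.)
Step 4: Test statistic W = min(W+, W-) = 17.
Step 5: Ties in |d|, so use the tie-corrected normal approximation.
        E[W] = n(n+1)/4 = 8*9/4 = 18.
        Tie groups: |d|=1 (t=5); sum(t^3 - t) = 120.
        Var[W] = n(n+1)(2n+1)/24 - sum(t^3-t)/48 = 1224/24 - 120/48 = 48.5.
        z = (W - E[W]) / sqrt(Var[W]) = (17 - 18) / 6.9642 = -0.1436.
        Two-sided p = 2*Phi(z) = 0.885823.
Step 6: alpha = 0.05. fail to reject H0.

W+ = 17, W- = 19, W = min = 17, p = 0.885823, fail to reject H0.


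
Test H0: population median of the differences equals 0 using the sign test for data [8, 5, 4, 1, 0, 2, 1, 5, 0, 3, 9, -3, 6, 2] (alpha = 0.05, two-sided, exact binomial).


Step 1: Discard zero differences. Original n = 14; n_eff = number of nonzero differences = 12.
Nonzero differences (with sign): +8, +5, +4, +1, +2, +1, +5, +3, +9, -3, +6, +2
Step 2: Count signs: positive = 11, negative = 1.
Step 3: Under H0: P(positive) = 0.5, so the number of positives S ~ Bin(12, 0.5).
Step 4: Two-sided exact p-value = sum of Bin(12,0.5) probabilities at or below the observed probability = 0.006348.
Step 5: alpha = 0.05. reject H0.

n_eff = 12, pos = 11, neg = 1, p = 0.006348, reject H0.


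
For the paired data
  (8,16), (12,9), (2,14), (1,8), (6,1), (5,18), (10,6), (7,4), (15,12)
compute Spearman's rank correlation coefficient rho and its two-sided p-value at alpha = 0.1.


Step 1: Rank x and y separately (midranks; no ties here).
rank(x): 8->6, 12->8, 2->2, 1->1, 6->4, 5->3, 10->7, 7->5, 15->9
rank(y): 16->8, 9->5, 14->7, 8->4, 1->1, 18->9, 6->3, 4->2, 12->6
Step 2: d_i = R_x(i) - R_y(i); compute d_i^2.
  (6-8)^2=4, (8-5)^2=9, (2-7)^2=25, (1-4)^2=9, (4-1)^2=9, (3-9)^2=36, (7-3)^2=16, (5-2)^2=9, (9-6)^2=9
sum(d^2) = 126.
Step 3: rho = 1 - 6*126 / (9*(9^2 - 1)) = 1 - 756/720 = -0.050000.
Step 4: Under H0, t = rho * sqrt((n-2)/(1-rho^2)) = -0.1325 ~ t(7).
Step 5: Two-sided p-value from the t-distribution with 7 df = 0.898353.
Step 6: alpha = 0.1. fail to reject H0.

rho = -0.0500, p = 0.898353, fail to reject H0 at alpha = 0.1.


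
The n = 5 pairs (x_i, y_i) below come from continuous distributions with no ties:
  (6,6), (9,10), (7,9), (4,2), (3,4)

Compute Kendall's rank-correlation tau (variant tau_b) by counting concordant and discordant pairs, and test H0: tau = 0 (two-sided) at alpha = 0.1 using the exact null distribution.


Step 1: Enumerate the 10 unordered pairs (i,j) with i<j and classify each by sign(x_j-x_i) * sign(y_j-y_i).
  (1,2):dx=+3,dy=+4->C; (1,3):dx=+1,dy=+3->C; (1,4):dx=-2,dy=-4->C; (1,5):dx=-3,dy=-2->C
  (2,3):dx=-2,dy=-1->C; (2,4):dx=-5,dy=-8->C; (2,5):dx=-6,dy=-6->C; (3,4):dx=-3,dy=-7->C
  (3,5):dx=-4,dy=-5->C; (4,5):dx=-1,dy=+2->D
Step 2: C = 9, D = 1, total pairs = 10.
Step 3: tau = (C - D)/(n(n-1)/2) = (9 - 1)/10 = 0.800000.
Step 4: Exact two-sided p-value (enumerate n! = 120 permutations of y under H0): p = 0.083333.
Step 5: alpha = 0.1. reject H0.

tau_b = 0.8000 (C=9, D=1), p = 0.083333, reject H0.


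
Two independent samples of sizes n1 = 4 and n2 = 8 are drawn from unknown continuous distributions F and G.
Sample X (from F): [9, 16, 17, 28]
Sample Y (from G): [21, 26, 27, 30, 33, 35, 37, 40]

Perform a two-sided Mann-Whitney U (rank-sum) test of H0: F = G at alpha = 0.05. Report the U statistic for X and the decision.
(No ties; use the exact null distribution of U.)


Step 1: Combine and sort all 12 observations; assign midranks.
sorted (value, group): (9,X), (16,X), (17,X), (21,Y), (26,Y), (27,Y), (28,X), (30,Y), (33,Y), (35,Y), (37,Y), (40,Y)
ranks: 9->1, 16->2, 17->3, 21->4, 26->5, 27->6, 28->7, 30->8, 33->9, 35->10, 37->11, 40->12
Step 2: Rank sum for X: R1 = 1 + 2 + 3 + 7 = 13.
Step 3: U_X = R1 - n1(n1+1)/2 = 13 - 4*5/2 = 13 - 10 = 3.
       U_Y = n1*n2 - U_X = 32 - 3 = 29.
Step 4: No ties, so the exact null distribution of U (based on enumerating the C(12,4) = 495 equally likely rank assignments) gives the two-sided p-value.
Step 5: p-value = 0.028283; compare to alpha = 0.05. reject H0.

U_X = 3, p = 0.028283, reject H0 at alpha = 0.05.


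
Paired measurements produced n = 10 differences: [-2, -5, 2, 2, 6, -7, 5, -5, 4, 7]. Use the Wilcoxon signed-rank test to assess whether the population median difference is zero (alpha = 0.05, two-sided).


Step 1: Drop any zero differences (none here) and take |d_i|.
|d| = [2, 5, 2, 2, 6, 7, 5, 5, 4, 7]
Step 2: Midrank |d_i| (ties get averaged ranks).
ranks: |2|->2, |5|->6, |2|->2, |2|->2, |6|->8, |7|->9.5, |5|->6, |5|->6, |4|->4, |7|->9.5
Step 3: Attach original signs; sum ranks with positive sign and with negative sign.
W+ = 2 + 2 + 8 + 6 + 4 + 9.5 = 31.5
W- = 2 + 6 + 9.5 + 6 = 23.5
(Check: W+ + W- = 55 should equal n(n+1)/2 = 55.)
Step 4: Test statistic W = min(W+, W-) = 23.5.
Step 5: Ties in |d|, so use the tie-corrected normal approximation.
        E[W] = n(n+1)/4 = 10*11/4 = 27.5.
        Tie groups: |d|=2 (t=3), |d|=5 (t=3), |d|=7 (t=2); sum(t^3 - t) = 54.
        Var[W] = n(n+1)(2n+1)/24 - sum(t^3-t)/48 = 2310/24 - 54/48 = 95.125.
        z = (W - E[W]) / sqrt(Var[W]) = (23.5 - 27.5) / 9.7532 = -0.4101.
        Two-sided p = 2*Phi(z) = 0.681717.
Step 6: alpha = 0.05. fail to reject H0.

W+ = 31.5, W- = 23.5, W = min = 23.5, p = 0.681717, fail to reject H0.


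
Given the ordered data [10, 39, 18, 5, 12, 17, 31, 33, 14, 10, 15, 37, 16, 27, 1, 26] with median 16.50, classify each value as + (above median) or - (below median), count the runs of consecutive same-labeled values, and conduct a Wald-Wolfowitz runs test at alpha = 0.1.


Step 1: Compute median = 16.50; label A = above, B = below.
Labels in order: BAABBAAABBBABABA  (n_A = 8, n_B = 8)
Step 2: Count runs R = 10.
Step 3: Under H0 (random ordering), E[R] = 2*n_A*n_B/(n_A+n_B) + 1 = 2*8*8/16 + 1 = 9.0000.
        Var[R] = 2*n_A*n_B*(2*n_A*n_B - n_A - n_B) / ((n_A+n_B)^2 * (n_A+n_B-1)) = 14336/3840 = 3.7333.
        SD[R] = 1.9322.
Step 4: Continuity-corrected z = (R - 0.5 - E[R]) / SD[R] = (10 - 0.5 - 9.0000) / 1.9322 = 0.2588.
Step 5: Two-sided p-value via normal approximation = 2*(1 - Phi(|z|)) = 0.795809.
Step 6: alpha = 0.1. fail to reject H0.

R = 10, z = 0.2588, p = 0.795809, fail to reject H0.


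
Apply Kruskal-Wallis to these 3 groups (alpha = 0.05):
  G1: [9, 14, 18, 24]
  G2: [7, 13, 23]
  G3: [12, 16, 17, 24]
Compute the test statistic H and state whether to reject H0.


Step 1: Combine all N = 11 observations and assign midranks.
sorted (value, group, rank): (7,G2,1), (9,G1,2), (12,G3,3), (13,G2,4), (14,G1,5), (16,G3,6), (17,G3,7), (18,G1,8), (23,G2,9), (24,G1,10.5), (24,G3,10.5)
Step 2: Sum ranks within each group.
R_1 = 25.5 (n_1 = 4)
R_2 = 14 (n_2 = 3)
R_3 = 26.5 (n_3 = 4)
Step 3: H = 12/(N(N+1)) * sum(R_i^2/n_i) - 3(N+1)
     = 12/(11*12) * (25.5^2/4 + 14^2/3 + 26.5^2/4) - 3*12
     = 0.090909 * 403.458 - 36
     = 0.678030.
Step 4: Ties present; correction factor C = 1 - 6/(11^3 - 11) = 0.995455. Corrected H = 0.678030 / 0.995455 = 0.681126.
Step 5: Under H0, H ~ chi^2(2); p-value = 0.711370.
Step 6: alpha = 0.05. fail to reject H0.

H = 0.6811, df = 2, p = 0.711370, fail to reject H0.


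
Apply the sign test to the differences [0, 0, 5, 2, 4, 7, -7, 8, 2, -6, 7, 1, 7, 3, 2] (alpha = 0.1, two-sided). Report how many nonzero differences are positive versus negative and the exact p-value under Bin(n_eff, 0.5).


Step 1: Discard zero differences. Original n = 15; n_eff = number of nonzero differences = 13.
Nonzero differences (with sign): +5, +2, +4, +7, -7, +8, +2, -6, +7, +1, +7, +3, +2
Step 2: Count signs: positive = 11, negative = 2.
Step 3: Under H0: P(positive) = 0.5, so the number of positives S ~ Bin(13, 0.5).
Step 4: Two-sided exact p-value = sum of Bin(13,0.5) probabilities at or below the observed probability = 0.022461.
Step 5: alpha = 0.1. reject H0.

n_eff = 13, pos = 11, neg = 2, p = 0.022461, reject H0.


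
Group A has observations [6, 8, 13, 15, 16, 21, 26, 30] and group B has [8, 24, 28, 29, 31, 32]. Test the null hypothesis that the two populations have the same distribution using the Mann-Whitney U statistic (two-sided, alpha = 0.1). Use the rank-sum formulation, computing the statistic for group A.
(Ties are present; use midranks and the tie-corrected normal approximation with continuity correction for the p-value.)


Step 1: Combine and sort all 14 observations; assign midranks.
sorted (value, group): (6,X), (8,X), (8,Y), (13,X), (15,X), (16,X), (21,X), (24,Y), (26,X), (28,Y), (29,Y), (30,X), (31,Y), (32,Y)
ranks: 6->1, 8->2.5, 8->2.5, 13->4, 15->5, 16->6, 21->7, 24->8, 26->9, 28->10, 29->11, 30->12, 31->13, 32->14
Step 2: Rank sum for X: R1 = 1 + 2.5 + 4 + 5 + 6 + 7 + 9 + 12 = 46.5.
Step 3: U_X = R1 - n1(n1+1)/2 = 46.5 - 8*9/2 = 46.5 - 36 = 10.5.
       U_Y = n1*n2 - U_X = 48 - 10.5 = 37.5.
Step 4: Ties are present, so use the tie-corrected normal approximation (with continuity correction) for the p-value.
Step 5: p-value = 0.092930; compare to alpha = 0.1. reject H0.

U_X = 10.5, p = 0.092930, reject H0 at alpha = 0.1.


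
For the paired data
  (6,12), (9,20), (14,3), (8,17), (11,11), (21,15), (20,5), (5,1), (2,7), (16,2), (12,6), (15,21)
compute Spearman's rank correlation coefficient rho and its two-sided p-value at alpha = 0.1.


Step 1: Rank x and y separately (midranks; no ties here).
rank(x): 6->3, 9->5, 14->8, 8->4, 11->6, 21->12, 20->11, 5->2, 2->1, 16->10, 12->7, 15->9
rank(y): 12->8, 20->11, 3->3, 17->10, 11->7, 15->9, 5->4, 1->1, 7->6, 2->2, 6->5, 21->12
Step 2: d_i = R_x(i) - R_y(i); compute d_i^2.
  (3-8)^2=25, (5-11)^2=36, (8-3)^2=25, (4-10)^2=36, (6-7)^2=1, (12-9)^2=9, (11-4)^2=49, (2-1)^2=1, (1-6)^2=25, (10-2)^2=64, (7-5)^2=4, (9-12)^2=9
sum(d^2) = 284.
Step 3: rho = 1 - 6*284 / (12*(12^2 - 1)) = 1 - 1704/1716 = 0.006993.
Step 4: Under H0, t = rho * sqrt((n-2)/(1-rho^2)) = 0.0221 ~ t(10).
Step 5: Two-sided p-value from the t-distribution with 10 df = 0.982792.
Step 6: alpha = 0.1. fail to reject H0.

rho = 0.0070, p = 0.982792, fail to reject H0 at alpha = 0.1.


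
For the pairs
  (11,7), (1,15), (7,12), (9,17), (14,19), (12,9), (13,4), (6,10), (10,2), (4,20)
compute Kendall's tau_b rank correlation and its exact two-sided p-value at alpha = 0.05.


Step 1: Enumerate the 45 unordered pairs (i,j) with i<j and classify each by sign(x_j-x_i) * sign(y_j-y_i).
  (1,2):dx=-10,dy=+8->D; (1,3):dx=-4,dy=+5->D; (1,4):dx=-2,dy=+10->D; (1,5):dx=+3,dy=+12->C
  (1,6):dx=+1,dy=+2->C; (1,7):dx=+2,dy=-3->D; (1,8):dx=-5,dy=+3->D; (1,9):dx=-1,dy=-5->C
  (1,10):dx=-7,dy=+13->D; (2,3):dx=+6,dy=-3->D; (2,4):dx=+8,dy=+2->C; (2,5):dx=+13,dy=+4->C
  (2,6):dx=+11,dy=-6->D; (2,7):dx=+12,dy=-11->D; (2,8):dx=+5,dy=-5->D; (2,9):dx=+9,dy=-13->D
  (2,10):dx=+3,dy=+5->C; (3,4):dx=+2,dy=+5->C; (3,5):dx=+7,dy=+7->C; (3,6):dx=+5,dy=-3->D
  (3,7):dx=+6,dy=-8->D; (3,8):dx=-1,dy=-2->C; (3,9):dx=+3,dy=-10->D; (3,10):dx=-3,dy=+8->D
  (4,5):dx=+5,dy=+2->C; (4,6):dx=+3,dy=-8->D; (4,7):dx=+4,dy=-13->D; (4,8):dx=-3,dy=-7->C
  (4,9):dx=+1,dy=-15->D; (4,10):dx=-5,dy=+3->D; (5,6):dx=-2,dy=-10->C; (5,7):dx=-1,dy=-15->C
  (5,8):dx=-8,dy=-9->C; (5,9):dx=-4,dy=-17->C; (5,10):dx=-10,dy=+1->D; (6,7):dx=+1,dy=-5->D
  (6,8):dx=-6,dy=+1->D; (6,9):dx=-2,dy=-7->C; (6,10):dx=-8,dy=+11->D; (7,8):dx=-7,dy=+6->D
  (7,9):dx=-3,dy=-2->C; (7,10):dx=-9,dy=+16->D; (8,9):dx=+4,dy=-8->D; (8,10):dx=-2,dy=+10->D
  (9,10):dx=-6,dy=+18->D
Step 2: C = 17, D = 28, total pairs = 45.
Step 3: tau = (C - D)/(n(n-1)/2) = (17 - 28)/45 = -0.244444.
Step 4: Exact two-sided p-value (enumerate n! = 3628800 permutations of y under H0): p = 0.380720.
Step 5: alpha = 0.05. fail to reject H0.

tau_b = -0.2444 (C=17, D=28), p = 0.380720, fail to reject H0.


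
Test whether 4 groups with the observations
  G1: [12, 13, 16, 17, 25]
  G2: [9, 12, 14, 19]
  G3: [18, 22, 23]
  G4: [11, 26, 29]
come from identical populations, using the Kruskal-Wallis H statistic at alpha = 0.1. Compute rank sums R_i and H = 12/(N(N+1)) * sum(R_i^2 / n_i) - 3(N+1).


Step 1: Combine all N = 15 observations and assign midranks.
sorted (value, group, rank): (9,G2,1), (11,G4,2), (12,G1,3.5), (12,G2,3.5), (13,G1,5), (14,G2,6), (16,G1,7), (17,G1,8), (18,G3,9), (19,G2,10), (22,G3,11), (23,G3,12), (25,G1,13), (26,G4,14), (29,G4,15)
Step 2: Sum ranks within each group.
R_1 = 36.5 (n_1 = 5)
R_2 = 20.5 (n_2 = 4)
R_3 = 32 (n_3 = 3)
R_4 = 31 (n_4 = 3)
Step 3: H = 12/(N(N+1)) * sum(R_i^2/n_i) - 3(N+1)
     = 12/(15*16) * (36.5^2/5 + 20.5^2/4 + 32^2/3 + 31^2/3) - 3*16
     = 0.050000 * 1033.18 - 48
     = 3.658958.
Step 4: Ties present; correction factor C = 1 - 6/(15^3 - 15) = 0.998214. Corrected H = 3.658958 / 0.998214 = 3.665504.
Step 5: Under H0, H ~ chi^2(3); p-value = 0.299923.
Step 6: alpha = 0.1. fail to reject H0.

H = 3.6655, df = 3, p = 0.299923, fail to reject H0.
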